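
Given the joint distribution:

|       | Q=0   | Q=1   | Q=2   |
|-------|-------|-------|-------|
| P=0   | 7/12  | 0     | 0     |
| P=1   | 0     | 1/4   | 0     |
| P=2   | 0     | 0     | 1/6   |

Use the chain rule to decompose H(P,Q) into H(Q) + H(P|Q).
By the chain rule: H(P,Q) = H(Q) + H(P|Q)

Marginal P(Q) (column sums):
  P(Q=0) = 7/12 + 0 + 0 = 7/12
  P(Q=1) = 0 + 1/4 + 0 = 1/4
  P(Q=2) = 0 + 0 + 1/6 = 1/6
H(Q) = -[(7/12)·log₂(7/12) + (1/4)·log₂(1/4) + (1/6)·log₂(1/6)]
  = 0.4536 + 0.5000 + 0.4308
  = 1.3844 bits
H(P|Q) = -Σ P(P,Q)·log₂ P(P|Q), where P(P|Q) = P(P,Q) / P(Q)
  (cells with P(P,Q) = 0 contribute 0)
  (P=0,Q=0): P(P|Q) = (7/12)/(7/12) = 1;  -(7/12)·log₂(1) = 0.0000
  (P=1,Q=1): P(P|Q) = (1/4)/(1/4) = 1;  -(1/4)·log₂(1) = 0.0000
  (P=2,Q=2): P(P|Q) = (1/6)/(1/6) = 1;  -(1/6)·log₂(1) = 0.0000
H(P|Q) = 0.0000 + 0.0000 + 0.0000
  = 0.0000 bits

H(P,Q) = H(Q) + H(P|Q) = 1.3844 + 0.0000 = 1.3844 bits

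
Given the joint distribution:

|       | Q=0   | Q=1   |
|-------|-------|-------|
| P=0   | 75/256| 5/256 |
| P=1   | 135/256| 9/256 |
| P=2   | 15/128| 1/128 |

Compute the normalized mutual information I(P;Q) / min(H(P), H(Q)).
Marginal P(P) (row sums):
  P(P=0) = 75/256 + 5/256 = 5/16
  P(P=1) = 135/256 + 9/256 = 9/16
  P(P=2) = 15/128 + 1/128 = 1/8
Marginal P(Q) (column sums):
  P(Q=0) = 75/256 + 135/256 + 15/128 = 15/16
  P(Q=1) = 5/256 + 9/256 + 1/128 = 1/16

H(P) = -[(5/16)·log₂(5/16) + (9/16)·log₂(9/16) + (1/8)·log₂(1/8)]
  = 0.5244 + 0.4669 + 0.3750
  = 1.3663 bits
H(Q) = -[(15/16)·log₂(15/16) + (1/16)·log₂(1/16)]
  = 0.0873 + 0.2500
  = 0.3373 bits
H(P,Q) = -[(75/256)·log₂(75/256) + (5/256)·log₂(5/256) + (135/256)·log₂(135/256) + (9/256)·log₂(9/256) + (15/128)·log₂(15/128) + (1/128)·log₂(1/128)]
  = 0.5189 + 0.1109 + 0.4868 + 0.1698 + 0.3625 + 0.0547
  = 1.7036 bits

I(P;Q) = H(P) + H(Q) - H(P,Q)
  = 1.3663 + 0.3373 - 1.7036
  = 0.0000 bits

min(H(P), H(Q)) = min(1.3663, 0.3373) = 0.3373 bits
Normalized MI = 0.0000 / 0.3373 = 0.0000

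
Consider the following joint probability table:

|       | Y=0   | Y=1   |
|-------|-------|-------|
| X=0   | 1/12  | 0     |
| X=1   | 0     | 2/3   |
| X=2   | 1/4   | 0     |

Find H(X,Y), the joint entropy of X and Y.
H(X,Y) = -Σ P(X,Y) log₂ P(X,Y), summed over the non-zero cells:
H(X,Y) = -[(1/12)·log₂(1/12) + (2/3)·log₂(2/3) + (1/4)·log₂(1/4)]
  = 0.2987 + 0.3900 + 0.5000
  = 1.1887 bits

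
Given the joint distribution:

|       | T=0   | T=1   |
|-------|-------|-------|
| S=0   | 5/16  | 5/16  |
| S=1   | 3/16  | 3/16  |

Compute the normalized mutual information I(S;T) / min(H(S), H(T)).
Marginal P(S) (row sums):
  P(S=0) = 5/16 + 5/16 = 5/8
  P(S=1) = 3/16 + 3/16 = 3/8
Marginal P(T) (column sums):
  P(T=0) = 5/16 + 3/16 = 1/2
  P(T=1) = 5/16 + 3/16 = 1/2

H(S) = -[(5/8)·log₂(5/8) + (3/8)·log₂(3/8)]
  = 0.4238 + 0.5306
  = 0.9544 bits
H(T) = -[(1/2)·log₂(1/2) + (1/2)·log₂(1/2)]
  = 0.5000 + 0.5000
  = 1.0000 bits
H(S,T) = -[(5/16)·log₂(5/16) + (5/16)·log₂(5/16) + (3/16)·log₂(3/16) + (3/16)·log₂(3/16)]
  = 0.5244 + 0.5244 + 0.4528 + 0.4528
  = 1.9544 bits

I(S;T) = H(S) + H(T) - H(S,T)
  = 0.9544 + 1.0000 - 1.9544
  = 0.0000 bits

min(H(S), H(T)) = min(0.9544, 1.0000) = 0.9544 bits
Normalized MI = 0.0000 / 0.9544 = 0.0000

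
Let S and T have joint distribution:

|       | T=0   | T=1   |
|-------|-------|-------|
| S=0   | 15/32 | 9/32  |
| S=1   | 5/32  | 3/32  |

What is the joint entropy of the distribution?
H(S,T) = -Σ P(S,T) log₂ P(S,T), summed over the non-zero cells:
H(S,T) = -[(15/32)·log₂(15/32) + (9/32)·log₂(9/32) + (5/32)·log₂(5/32) + (3/32)·log₂(3/32)]
  = 0.5124 + 0.5147 + 0.4184 + 0.3202
  = 1.7657 bits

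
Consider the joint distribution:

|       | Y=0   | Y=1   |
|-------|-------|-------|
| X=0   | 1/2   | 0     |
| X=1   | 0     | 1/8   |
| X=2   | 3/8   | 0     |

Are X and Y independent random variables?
Marginal P(X) (row sums):
  P(X=0) = 1/2 + 0 = 1/2
  P(X=1) = 0 + 1/8 = 1/8
  P(X=2) = 3/8 + 0 = 3/8
Marginal P(Y) (column sums):
  P(Y=0) = 1/2 + 0 + 3/8 = 7/8
  P(Y=1) = 0 + 1/8 + 0 = 1/8

X and Y are independent iff P(X=i,Y=j) = P(X=i)·P(Y=j) for every cell.
  P(X=0)·P(Y=0) = 1/2 × 7/8 = 7/16, but P(X=0,Y=0) = 1/2 ✗

No, X and Y are not independent. Quantitatively, I(X;Y) > 0:

H(X) = -[(1/2)·log₂(1/2) + (1/8)·log₂(1/8) + (3/8)·log₂(3/8)]
  = 0.5000 + 0.3750 + 0.5306
  = 1.4056 bits
H(Y) = -[(7/8)·log₂(7/8) + (1/8)·log₂(1/8)]
  = 0.1686 + 0.3750
  = 0.5436 bits
H(X,Y) = -[(1/2)·log₂(1/2) + (1/8)·log₂(1/8) + (3/8)·log₂(3/8)]
  = 0.5000 + 0.3750 + 0.5306
  = 1.4056 bits
I(X;Y) = H(X) + H(Y) - H(X,Y) = 1.4056 + 0.5436 - 1.4056 = 0.5436 bits > 0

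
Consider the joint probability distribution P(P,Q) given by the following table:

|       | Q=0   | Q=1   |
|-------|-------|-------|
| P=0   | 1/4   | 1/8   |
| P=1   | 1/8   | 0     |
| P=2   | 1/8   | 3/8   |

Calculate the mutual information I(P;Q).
Marginal P(P) (row sums):
  P(P=0) = 1/4 + 1/8 = 3/8
  P(P=1) = 1/8 + 0 = 1/8
  P(P=2) = 1/8 + 3/8 = 1/2
Marginal P(Q) (column sums):
  P(Q=0) = 1/4 + 1/8 + 1/8 = 1/2
  P(Q=1) = 1/8 + 0 + 3/8 = 1/2

H(P) = -[(3/8)·log₂(3/8) + (1/8)·log₂(1/8) + (1/2)·log₂(1/2)]
  = 0.5306 + 0.3750 + 0.5000
  = 1.4056 bits
H(Q) = -[(1/2)·log₂(1/2) + (1/2)·log₂(1/2)]
  = 0.5000 + 0.5000
  = 1.0000 bits
H(P,Q) = -[(1/4)·log₂(1/4) + (1/8)·log₂(1/8) + (1/8)·log₂(1/8) + (1/8)·log₂(1/8) + (3/8)·log₂(3/8)]
  = 0.5000 + 0.3750 + 0.3750 + 0.3750 + 0.5306
  = 2.1556 bits

I(P;Q) = H(P) + H(Q) - H(P,Q)
  = 1.4056 + 1.0000 - 2.1556
  = 0.2500 bits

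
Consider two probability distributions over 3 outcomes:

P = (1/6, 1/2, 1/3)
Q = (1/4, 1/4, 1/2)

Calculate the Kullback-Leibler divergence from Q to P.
D(P||Q) = Σ P(i) log₂(P(i)/Q(i))
  i=0: (1/6) × log₂((1/6)/(1/4)) = (1/6) × log₂(2/3) = -0.0975
  i=1: (1/2) × log₂((1/2)/(1/4)) = (1/2) × log₂(2) = 0.5000
  i=2: (1/3) × log₂((1/3)/(1/2)) = (1/3) × log₂(2/3) = -0.1950
D(P||Q) = -0.0975 + 0.5000 - 0.1950
  = 0.2075 bits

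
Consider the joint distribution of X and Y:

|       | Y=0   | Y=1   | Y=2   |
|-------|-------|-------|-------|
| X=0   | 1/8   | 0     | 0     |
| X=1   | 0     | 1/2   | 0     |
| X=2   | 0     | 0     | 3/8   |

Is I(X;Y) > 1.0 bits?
Marginal P(X) (row sums):
  P(X=0) = 1/8 + 0 + 0 = 1/8
  P(X=1) = 0 + 1/2 + 0 = 1/2
  P(X=2) = 0 + 0 + 3/8 = 3/8
Marginal P(Y) (column sums):
  P(Y=0) = 1/8 + 0 + 0 = 1/8
  P(Y=1) = 0 + 1/2 + 0 = 1/2
  P(Y=2) = 0 + 0 + 3/8 = 3/8

H(X) = -[(1/8)·log₂(1/8) + (1/2)·log₂(1/2) + (3/8)·log₂(3/8)]
  = 0.3750 + 0.5000 + 0.5306
  = 1.4056 bits
H(Y) = -[(1/8)·log₂(1/8) + (1/2)·log₂(1/2) + (3/8)·log₂(3/8)]
  = 0.3750 + 0.5000 + 0.5306
  = 1.4056 bits
H(X,Y) = -[(1/8)·log₂(1/8) + (1/2)·log₂(1/2) + (3/8)·log₂(3/8)]
  = 0.3750 + 0.5000 + 0.5306
  = 1.4056 bits

I(X;Y) = H(X) + H(Y) - H(X,Y)
  = 1.4056 + 1.4056 - 1.4056
  = 1.4056 bits

Yes. I(X;Y) = 1.4056 bits, which is > 1.0 bits.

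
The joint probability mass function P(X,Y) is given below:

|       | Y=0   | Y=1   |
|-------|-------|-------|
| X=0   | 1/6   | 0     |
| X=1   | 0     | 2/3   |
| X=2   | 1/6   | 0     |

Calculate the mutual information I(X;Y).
Marginal P(X) (row sums):
  P(X=0) = 1/6 + 0 = 1/6
  P(X=1) = 0 + 2/3 = 2/3
  P(X=2) = 1/6 + 0 = 1/6
Marginal P(Y) (column sums):
  P(Y=0) = 1/6 + 0 + 1/6 = 1/3
  P(Y=1) = 0 + 2/3 + 0 = 2/3

H(X) = -[(1/6)·log₂(1/6) + (2/3)·log₂(2/3) + (1/6)·log₂(1/6)]
  = 0.4308 + 0.3900 + 0.4308
  = 1.2516 bits
H(Y) = -[(1/3)·log₂(1/3) + (2/3)·log₂(2/3)]
  = 0.5283 + 0.3900
  = 0.9183 bits
H(X,Y) = -[(1/6)·log₂(1/6) + (2/3)·log₂(2/3) + (1/6)·log₂(1/6)]
  = 0.4308 + 0.3900 + 0.4308
  = 1.2516 bits

I(X;Y) = H(X) + H(Y) - H(X,Y)
  = 1.2516 + 0.9183 - 1.2516
  = 0.9183 bits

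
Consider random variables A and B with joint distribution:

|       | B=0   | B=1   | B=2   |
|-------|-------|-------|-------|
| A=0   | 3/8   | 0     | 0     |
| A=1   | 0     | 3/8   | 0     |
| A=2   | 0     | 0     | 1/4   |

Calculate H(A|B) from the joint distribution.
Marginal P(B) (column sums):
  P(B=0) = 3/8 + 0 + 0 = 3/8
  P(B=1) = 0 + 3/8 + 0 = 3/8
  P(B=2) = 0 + 0 + 1/4 = 1/4

H(A|B) = -Σ P(A,B)·log₂ P(A|B), where P(A|B) = P(A,B) / P(B)
  (cells with P(A,B) = 0 contribute 0)
  (A=0,B=0): P(A|B) = (3/8)/(3/8) = 1;  -(3/8)·log₂(1) = 0.0000
  (A=1,B=1): P(A|B) = (3/8)/(3/8) = 1;  -(3/8)·log₂(1) = 0.0000
  (A=2,B=2): P(A|B) = (1/4)/(1/4) = 1;  -(1/4)·log₂(1) = 0.0000
H(A|B) = 0.0000 + 0.0000 + 0.0000
  = 0.0000 bits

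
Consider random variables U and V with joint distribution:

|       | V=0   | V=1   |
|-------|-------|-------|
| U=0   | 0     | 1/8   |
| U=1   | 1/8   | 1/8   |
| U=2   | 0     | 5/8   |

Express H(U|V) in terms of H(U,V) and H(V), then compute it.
H(U|V) = H(U,V) - H(V)

Marginal P(V) (column sums):
  P(V=0) = 0 + 1/8 + 0 = 1/8
  P(V=1) = 1/8 + 1/8 + 5/8 = 7/8

H(U,V) = -[(1/8)·log₂(1/8) + (1/8)·log₂(1/8) + (1/8)·log₂(1/8) + (5/8)·log₂(5/8)]
  = 0.3750 + 0.3750 + 0.3750 + 0.4238
  = 1.5488 bits
H(V) = -[(1/8)·log₂(1/8) + (7/8)·log₂(7/8)]
  = 0.3750 + 0.1686
  = 0.5436 bits

H(U|V) = 1.5488 - 0.5436 = 1.0052 bits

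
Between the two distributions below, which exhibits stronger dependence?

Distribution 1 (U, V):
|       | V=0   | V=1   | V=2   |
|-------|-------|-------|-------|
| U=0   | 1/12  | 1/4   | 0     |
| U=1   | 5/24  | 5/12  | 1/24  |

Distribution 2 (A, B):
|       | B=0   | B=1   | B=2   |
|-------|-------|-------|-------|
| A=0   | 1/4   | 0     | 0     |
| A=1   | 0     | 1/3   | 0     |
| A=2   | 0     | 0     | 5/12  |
Distribution 1 (U, V):
Marginal P(U) (row sums):
  P(U=0) = 1/12 + 1/4 + 0 = 1/3
  P(U=1) = 5/24 + 5/12 + 1/24 = 2/3
Marginal P(V) (column sums):
  P(V=0) = 1/12 + 5/24 = 7/24
  P(V=1) = 1/4 + 5/12 = 2/3
  P(V=2) = 0 + 1/24 = 1/24

H(U) = -[(1/3)·log₂(1/3) + (2/3)·log₂(2/3)]
  = 0.5283 + 0.3900
  = 0.9183 bits
H(V) = -[(7/24)·log₂(7/24) + (2/3)·log₂(2/3) + (1/24)·log₂(1/24)]
  = 0.5185 + 0.3900 + 0.1910
  = 1.0995 bits
H(U,V) = -[(1/12)·log₂(1/12) + (1/4)·log₂(1/4) + (5/24)·log₂(5/24) + (5/12)·log₂(5/12) + (1/24)·log₂(1/24)]
  = 0.2987 + 0.5000 + 0.4715 + 0.5263 + 0.1910
  = 1.9875 bits

I(U;V) = H(U) + H(V) - H(U,V)
  = 0.9183 + 1.0995 - 1.9875
  = 0.0303 bits

Distribution 2 (A, B):
Marginal P(A) (row sums):
  P(A=0) = 1/4 + 0 + 0 = 1/4
  P(A=1) = 0 + 1/3 + 0 = 1/3
  P(A=2) = 0 + 0 + 5/12 = 5/12
Marginal P(B) (column sums):
  P(B=0) = 1/4 + 0 + 0 = 1/4
  P(B=1) = 0 + 1/3 + 0 = 1/3
  P(B=2) = 0 + 0 + 5/12 = 5/12

H(A) = -[(1/4)·log₂(1/4) + (1/3)·log₂(1/3) + (5/12)·log₂(5/12)]
  = 0.5000 + 0.5283 + 0.5263
  = 1.5546 bits
H(B) = -[(1/4)·log₂(1/4) + (1/3)·log₂(1/3) + (5/12)·log₂(5/12)]
  = 0.5000 + 0.5283 + 0.5263
  = 1.5546 bits
H(A,B) = -[(1/4)·log₂(1/4) + (1/3)·log₂(1/3) + (5/12)·log₂(5/12)]
  = 0.5000 + 0.5283 + 0.5263
  = 1.5546 bits

I(A;B) = H(A) + H(B) - H(A,B)
  = 1.5546 + 1.5546 - 1.5546
  = 1.5546 bits

I(A;B) = 1.5546 bits > I(U;V) = 0.0303 bits, so (A, B) has the higher mutual information (stronger dependence).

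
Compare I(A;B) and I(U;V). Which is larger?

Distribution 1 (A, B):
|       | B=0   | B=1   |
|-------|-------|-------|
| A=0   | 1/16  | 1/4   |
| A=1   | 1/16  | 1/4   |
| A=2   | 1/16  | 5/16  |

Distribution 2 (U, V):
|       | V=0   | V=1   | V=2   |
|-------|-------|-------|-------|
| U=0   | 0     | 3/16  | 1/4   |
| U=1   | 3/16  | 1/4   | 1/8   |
Distribution 1 (A, B):
Marginal P(A) (row sums):
  P(A=0) = 1/16 + 1/4 = 5/16
  P(A=1) = 1/16 + 1/4 = 5/16
  P(A=2) = 1/16 + 5/16 = 3/8
Marginal P(B) (column sums):
  P(B=0) = 1/16 + 1/16 + 1/16 = 3/16
  P(B=1) = 1/4 + 1/4 + 5/16 = 13/16

H(A) = -[(5/16)·log₂(5/16) + (5/16)·log₂(5/16) + (3/8)·log₂(3/8)]
  = 0.5244 + 0.5244 + 0.5306
  = 1.5794 bits
H(B) = -[(3/16)·log₂(3/16) + (13/16)·log₂(13/16)]
  = 0.4528 + 0.2434
  = 0.6962 bits
H(A,B) = -[(1/16)·log₂(1/16) + (1/4)·log₂(1/4) + (1/16)·log₂(1/16) + (1/4)·log₂(1/4) + (1/16)·log₂(1/16) + (5/16)·log₂(5/16)]
  = 0.2500 + 0.5000 + 0.2500 + 0.5000 + 0.2500 + 0.5244
  = 2.2744 bits

I(A;B) = H(A) + H(B) - H(A,B)
  = 1.5794 + 0.6962 - 2.2744
  = 0.0012 bits

Distribution 2 (U, V):
Marginal P(U) (row sums):
  P(U=0) = 0 + 3/16 + 1/4 = 7/16
  P(U=1) = 3/16 + 1/4 + 1/8 = 9/16
Marginal P(V) (column sums):
  P(V=0) = 0 + 3/16 = 3/16
  P(V=1) = 3/16 + 1/4 = 7/16
  P(V=2) = 1/4 + 1/8 = 3/8

H(U) = -[(7/16)·log₂(7/16) + (9/16)·log₂(9/16)]
  = 0.5218 + 0.4669
  = 0.9887 bits
H(V) = -[(3/16)·log₂(3/16) + (7/16)·log₂(7/16) + (3/8)·log₂(3/8)]
  = 0.4528 + 0.5218 + 0.5306
  = 1.5052 bits
H(U,V) = -[(3/16)·log₂(3/16) + (1/4)·log₂(1/4) + (3/16)·log₂(3/16) + (1/4)·log₂(1/4) + (1/8)·log₂(1/8)]
  = 0.4528 + 0.5000 + 0.4528 + 0.5000 + 0.3750
  = 2.2806 bits

I(U;V) = H(U) + H(V) - H(U,V)
  = 0.9887 + 1.5052 - 2.2806
  = 0.2133 bits

I(U;V) = 0.2133 bits > I(A;B) = 0.0012 bits, so (U, V) has the higher mutual information (stronger dependence).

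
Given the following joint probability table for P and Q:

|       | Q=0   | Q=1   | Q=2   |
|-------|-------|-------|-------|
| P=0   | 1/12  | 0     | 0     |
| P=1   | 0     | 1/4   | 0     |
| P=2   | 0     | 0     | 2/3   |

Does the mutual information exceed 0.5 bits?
Marginal P(P) (row sums):
  P(P=0) = 1/12 + 0 + 0 = 1/12
  P(P=1) = 0 + 1/4 + 0 = 1/4
  P(P=2) = 0 + 0 + 2/3 = 2/3
Marginal P(Q) (column sums):
  P(Q=0) = 1/12 + 0 + 0 = 1/12
  P(Q=1) = 0 + 1/4 + 0 = 1/4
  P(Q=2) = 0 + 0 + 2/3 = 2/3

H(P) = -[(1/12)·log₂(1/12) + (1/4)·log₂(1/4) + (2/3)·log₂(2/3)]
  = 0.2987 + 0.5000 + 0.3900
  = 1.1887 bits
H(Q) = -[(1/12)·log₂(1/12) + (1/4)·log₂(1/4) + (2/3)·log₂(2/3)]
  = 0.2987 + 0.5000 + 0.3900
  = 1.1887 bits
H(P,Q) = -[(1/12)·log₂(1/12) + (1/4)·log₂(1/4) + (2/3)·log₂(2/3)]
  = 0.2987 + 0.5000 + 0.3900
  = 1.1887 bits

I(P;Q) = H(P) + H(Q) - H(P,Q)
  = 1.1887 + 1.1887 - 1.1887
  = 1.1887 bits

Yes. I(P;Q) = 1.1887 bits, which is > 0.5 bits.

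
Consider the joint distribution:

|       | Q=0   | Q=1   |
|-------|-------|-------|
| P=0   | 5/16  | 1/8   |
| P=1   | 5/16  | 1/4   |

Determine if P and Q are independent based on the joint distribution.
Marginal P(P) (row sums):
  P(P=0) = 5/16 + 1/8 = 7/16
  P(P=1) = 5/16 + 1/4 = 9/16
Marginal P(Q) (column sums):
  P(Q=0) = 5/16 + 5/16 = 5/8
  P(Q=1) = 1/8 + 1/4 = 3/8

P and Q are independent iff P(P=i,Q=j) = P(P=i)·P(Q=j) for every cell.
  P(P=0)·P(Q=0) = 7/16 × 5/8 = 35/128, but P(P=0,Q=0) = 5/16 ✗

No, P and Q are not independent. Quantitatively, I(P;Q) > 0:

H(P) = -[(7/16)·log₂(7/16) + (9/16)·log₂(9/16)]
  = 0.5218 + 0.4669
  = 0.9887 bits
H(Q) = -[(5/8)·log₂(5/8) + (3/8)·log₂(3/8)]
  = 0.4238 + 0.5306
  = 0.9544 bits
H(P,Q) = -[(5/16)·log₂(5/16) + (1/8)·log₂(1/8) + (5/16)·log₂(5/16) + (1/4)·log₂(1/4)]
  = 0.5244 + 0.3750 + 0.5244 + 0.5000
  = 1.9238 bits
I(P;Q) = H(P) + H(Q) - H(P,Q) = 0.9887 + 0.9544 - 1.9238 = 0.0193 bits > 0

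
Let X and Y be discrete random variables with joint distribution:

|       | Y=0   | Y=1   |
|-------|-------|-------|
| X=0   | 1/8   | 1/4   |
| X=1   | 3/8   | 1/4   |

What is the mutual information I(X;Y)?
Marginal P(X) (row sums):
  P(X=0) = 1/8 + 1/4 = 3/8
  P(X=1) = 3/8 + 1/4 = 5/8
Marginal P(Y) (column sums):
  P(Y=0) = 1/8 + 3/8 = 1/2
  P(Y=1) = 1/4 + 1/4 = 1/2

H(X) = -[(3/8)·log₂(3/8) + (5/8)·log₂(5/8)]
  = 0.5306 + 0.4238
  = 0.9544 bits
H(Y) = -[(1/2)·log₂(1/2) + (1/2)·log₂(1/2)]
  = 0.5000 + 0.5000
  = 1.0000 bits
H(X,Y) = -[(1/8)·log₂(1/8) + (1/4)·log₂(1/4) + (3/8)·log₂(3/8) + (1/4)·log₂(1/4)]
  = 0.3750 + 0.5000 + 0.5306 + 0.5000
  = 1.9056 bits

I(X;Y) = H(X) + H(Y) - H(X,Y)
  = 0.9544 + 1.0000 - 1.9056
  = 0.0488 bits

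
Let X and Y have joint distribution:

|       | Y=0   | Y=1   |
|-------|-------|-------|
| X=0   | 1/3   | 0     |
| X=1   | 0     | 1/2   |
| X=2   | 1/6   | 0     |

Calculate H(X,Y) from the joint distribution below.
H(X,Y) = -Σ P(X,Y) log₂ P(X,Y), summed over the non-zero cells:
H(X,Y) = -[(1/3)·log₂(1/3) + (1/2)·log₂(1/2) + (1/6)·log₂(1/6)]
  = 0.5283 + 0.5000 + 0.4308
  = 1.4591 bits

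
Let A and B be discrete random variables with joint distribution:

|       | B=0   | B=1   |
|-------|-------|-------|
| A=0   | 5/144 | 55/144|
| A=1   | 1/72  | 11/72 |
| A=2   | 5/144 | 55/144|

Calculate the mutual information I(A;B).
Marginal P(A) (row sums):
  P(A=0) = 5/144 + 55/144 = 5/12
  P(A=1) = 1/72 + 11/72 = 1/6
  P(A=2) = 5/144 + 55/144 = 5/12
Marginal P(B) (column sums):
  P(B=0) = 5/144 + 1/72 + 5/144 = 1/12
  P(B=1) = 55/144 + 11/72 + 55/144 = 11/12

H(A) = -[(5/12)·log₂(5/12) + (1/6)·log₂(1/6) + (5/12)·log₂(5/12)]
  = 0.5263 + 0.4308 + 0.5263
  = 1.4834 bits
H(B) = -[(1/12)·log₂(1/12) + (11/12)·log₂(11/12)]
  = 0.2987 + 0.1151
  = 0.4138 bits
H(A,B) = -[(5/144)·log₂(5/144) + (55/144)·log₂(55/144) + (1/72)·log₂(1/72) + (11/72)·log₂(11/72) + (5/144)·log₂(5/144) + (55/144)·log₂(55/144)]
  = 0.1683 + 0.5304 + 0.0857 + 0.4141 + 0.1683 + 0.5304
  = 1.8972 bits

I(A;B) = H(A) + H(B) - H(A,B)
  = 1.4834 + 0.4138 - 1.8972
  = 0.0000 bits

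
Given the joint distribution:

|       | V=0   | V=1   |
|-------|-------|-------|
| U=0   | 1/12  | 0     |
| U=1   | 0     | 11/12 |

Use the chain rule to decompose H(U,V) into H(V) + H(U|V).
By the chain rule: H(U,V) = H(V) + H(U|V)

Marginal P(V) (column sums):
  P(V=0) = 1/12 + 0 = 1/12
  P(V=1) = 0 + 11/12 = 11/12
H(V) = -[(1/12)·log₂(1/12) + (11/12)·log₂(11/12)]
  = 0.2987 + 0.1151
  = 0.4138 bits
H(U|V) = -Σ P(U,V)·log₂ P(U|V), where P(U|V) = P(U,V) / P(V)
  (cells with P(U,V) = 0 contribute 0)
  (U=0,V=0): P(U|V) = (1/12)/(1/12) = 1;  -(1/12)·log₂(1) = 0.0000
  (U=1,V=1): P(U|V) = (11/12)/(11/12) = 1;  -(11/12)·log₂(1) = 0.0000
H(U|V) = 0.0000 + 0.0000
  = 0.0000 bits

H(U,V) = H(V) + H(U|V) = 0.4138 + 0.0000 = 0.4138 bits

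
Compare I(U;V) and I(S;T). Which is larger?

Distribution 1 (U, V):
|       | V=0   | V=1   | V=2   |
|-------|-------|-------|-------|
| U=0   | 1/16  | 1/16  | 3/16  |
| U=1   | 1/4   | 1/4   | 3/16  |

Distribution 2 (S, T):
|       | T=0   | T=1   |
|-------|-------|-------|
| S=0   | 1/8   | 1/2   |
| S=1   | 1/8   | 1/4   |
Distribution 1 (U, V):
Marginal P(U) (row sums):
  P(U=0) = 1/16 + 1/16 + 3/16 = 5/16
  P(U=1) = 1/4 + 1/4 + 3/16 = 11/16
Marginal P(V) (column sums):
  P(V=0) = 1/16 + 1/4 = 5/16
  P(V=1) = 1/16 + 1/4 = 5/16
  P(V=2) = 3/16 + 3/16 = 3/8

H(U) = -[(5/16)·log₂(5/16) + (11/16)·log₂(11/16)]
  = 0.5244 + 0.3716
  = 0.8960 bits
H(V) = -[(5/16)·log₂(5/16) + (5/16)·log₂(5/16) + (3/8)·log₂(3/8)]
  = 0.5244 + 0.5244 + 0.5306
  = 1.5794 bits
H(U,V) = -[(1/16)·log₂(1/16) + (1/16)·log₂(1/16) + (3/16)·log₂(3/16) + (1/4)·log₂(1/4) + (1/4)·log₂(1/4) + (3/16)·log₂(3/16)]
  = 0.2500 + 0.2500 + 0.4528 + 0.5000 + 0.5000 + 0.4528
  = 2.4056 bits

I(U;V) = H(U) + H(V) - H(U,V)
  = 0.8960 + 1.5794 - 2.4056
  = 0.0698 bits

Distribution 2 (S, T):
Marginal P(S) (row sums):
  P(S=0) = 1/8 + 1/2 = 5/8
  P(S=1) = 1/8 + 1/4 = 3/8
Marginal P(T) (column sums):
  P(T=0) = 1/8 + 1/8 = 1/4
  P(T=1) = 1/2 + 1/4 = 3/4

H(S) = -[(5/8)·log₂(5/8) + (3/8)·log₂(3/8)]
  = 0.4238 + 0.5306
  = 0.9544 bits
H(T) = -[(1/4)·log₂(1/4) + (3/4)·log₂(3/4)]
  = 0.5000 + 0.3113
  = 0.8113 bits
H(S,T) = -[(1/8)·log₂(1/8) + (1/2)·log₂(1/2) + (1/8)·log₂(1/8) + (1/4)·log₂(1/4)]
  = 0.3750 + 0.5000 + 0.3750 + 0.5000
  = 1.7500 bits

I(S;T) = H(S) + H(T) - H(S,T)
  = 0.9544 + 0.8113 - 1.7500
  = 0.0157 bits

I(U;V) = 0.0698 bits > I(S;T) = 0.0157 bits, so (U, V) has the higher mutual information (stronger dependence).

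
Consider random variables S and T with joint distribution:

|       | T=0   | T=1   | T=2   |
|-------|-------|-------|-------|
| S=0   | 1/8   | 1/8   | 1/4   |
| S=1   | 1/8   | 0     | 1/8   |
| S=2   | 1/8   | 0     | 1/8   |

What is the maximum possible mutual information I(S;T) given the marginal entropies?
The upper bound on mutual information is I(S;T) ≤ min(H(S), H(T)).

Marginal P(S) (row sums):
  P(S=0) = 1/8 + 1/8 + 1/4 = 1/2
  P(S=1) = 1/8 + 0 + 1/8 = 1/4
  P(S=2) = 1/8 + 0 + 1/8 = 1/4
Marginal P(T) (column sums):
  P(T=0) = 1/8 + 1/8 + 1/8 = 3/8
  P(T=1) = 1/8 + 0 + 0 = 1/8
  P(T=2) = 1/4 + 1/8 + 1/8 = 1/2

H(S) = -[(1/2)·log₂(1/2) + (1/4)·log₂(1/4) + (1/4)·log₂(1/4)]
  = 0.5000 + 0.5000 + 0.5000
  = 1.5000 bits
H(T) = -[(3/8)·log₂(3/8) + (1/8)·log₂(1/8) + (1/2)·log₂(1/2)]
  = 0.5306 + 0.3750 + 0.5000
  = 1.4056 bits

Maximum possible I(S;T) = min(1.5000, 1.4056) = 1.4056 bits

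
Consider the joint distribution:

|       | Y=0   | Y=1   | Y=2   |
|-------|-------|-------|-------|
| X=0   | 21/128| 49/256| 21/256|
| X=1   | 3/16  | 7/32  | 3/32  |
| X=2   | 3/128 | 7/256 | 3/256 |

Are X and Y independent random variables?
Marginal P(X) (row sums):
  P(X=0) = 21/128 + 49/256 + 21/256 = 7/16
  P(X=1) = 3/16 + 7/32 + 3/32 = 1/2
  P(X=2) = 3/128 + 7/256 + 3/256 = 1/16
Marginal P(Y) (column sums):
  P(Y=0) = 21/128 + 3/16 + 3/128 = 3/8
  P(Y=1) = 49/256 + 7/32 + 7/256 = 7/16
  P(Y=2) = 21/256 + 3/32 + 3/256 = 3/16

X and Y are independent iff P(X=i,Y=j) = P(X=i)·P(Y=j) for every cell.
  P(X=0)·P(Y=0) = 7/16 × 3/8 = 21/128 = P(X=0,Y=0) ✓
  P(X=0)·P(Y=1) = 7/16 × 7/16 = 49/256 = P(X=0,Y=1) ✓
  P(X=0)·P(Y=2) = 7/16 × 3/16 = 21/256 = P(X=0,Y=2) ✓
  P(X=1)·P(Y=0) = 1/2 × 3/8 = 3/16 = P(X=1,Y=0) ✓
  P(X=1)·P(Y=1) = 1/2 × 7/16 = 7/32 = P(X=1,Y=1) ✓
  P(X=1)·P(Y=2) = 1/2 × 3/16 = 3/32 = P(X=1,Y=2) ✓
  P(X=2)·P(Y=0) = 1/16 × 3/8 = 3/128 = P(X=2,Y=0) ✓
  P(X=2)·P(Y=1) = 1/16 × 7/16 = 7/256 = P(X=2,Y=1) ✓
  P(X=2)·P(Y=2) = 1/16 × 3/16 = 3/256 = P(X=2,Y=2) ✓

Yes, X and Y are independent: every cell factors, so I(X;Y) = 0 bits.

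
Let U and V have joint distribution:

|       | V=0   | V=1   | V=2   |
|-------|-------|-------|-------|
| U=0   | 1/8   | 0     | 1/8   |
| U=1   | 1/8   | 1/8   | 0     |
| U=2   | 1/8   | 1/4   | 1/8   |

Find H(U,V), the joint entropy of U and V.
H(U,V) = -Σ P(U,V) log₂ P(U,V), summed over the non-zero cells:
H(U,V) = -[(1/8)·log₂(1/8) + (1/8)·log₂(1/8) + (1/8)·log₂(1/8) + (1/8)·log₂(1/8) + (1/8)·log₂(1/8) + (1/4)·log₂(1/4) + (1/8)·log₂(1/8)]
  = 0.3750 + 0.3750 + 0.3750 + 0.3750 + 0.3750 + 0.5000 + 0.3750
  = 2.7500 bits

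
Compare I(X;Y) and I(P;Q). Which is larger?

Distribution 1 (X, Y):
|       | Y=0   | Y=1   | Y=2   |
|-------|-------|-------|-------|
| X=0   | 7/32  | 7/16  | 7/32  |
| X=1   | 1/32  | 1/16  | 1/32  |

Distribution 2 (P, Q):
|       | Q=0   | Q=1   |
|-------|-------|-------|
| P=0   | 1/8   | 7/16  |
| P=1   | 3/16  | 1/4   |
Distribution 1 (X, Y):
Marginal P(X) (row sums):
  P(X=0) = 7/32 + 7/16 + 7/32 = 7/8
  P(X=1) = 1/32 + 1/16 + 1/32 = 1/8
Marginal P(Y) (column sums):
  P(Y=0) = 7/32 + 1/32 = 1/4
  P(Y=1) = 7/16 + 1/16 = 1/2
  P(Y=2) = 7/32 + 1/32 = 1/4

H(X) = -[(7/8)·log₂(7/8) + (1/8)·log₂(1/8)]
  = 0.1686 + 0.3750
  = 0.5436 bits
H(Y) = -[(1/4)·log₂(1/4) + (1/2)·log₂(1/2) + (1/4)·log₂(1/4)]
  = 0.5000 + 0.5000 + 0.5000
  = 1.5000 bits
H(X,Y) = -[(7/32)·log₂(7/32) + (7/16)·log₂(7/16) + (7/32)·log₂(7/32) + (1/32)·log₂(1/32) + (1/16)·log₂(1/16) + (1/32)·log₂(1/32)]
  = 0.4796 + 0.5218 + 0.4796 + 0.1563 + 0.2500 + 0.1563
  = 2.0436 bits

I(X;Y) = H(X) + H(Y) - H(X,Y)
  = 0.5436 + 1.5000 - 2.0436
  = 0.0000 bits

Distribution 2 (P, Q):
Marginal P(P) (row sums):
  P(P=0) = 1/8 + 7/16 = 9/16
  P(P=1) = 3/16 + 1/4 = 7/16
Marginal P(Q) (column sums):
  P(Q=0) = 1/8 + 3/16 = 5/16
  P(Q=1) = 7/16 + 1/4 = 11/16

H(P) = -[(9/16)·log₂(9/16) + (7/16)·log₂(7/16)]
  = 0.4669 + 0.5218
  = 0.9887 bits
H(Q) = -[(5/16)·log₂(5/16) + (11/16)·log₂(11/16)]
  = 0.5244 + 0.3716
  = 0.8960 bits
H(P,Q) = -[(1/8)·log₂(1/8) + (7/16)·log₂(7/16) + (3/16)·log₂(3/16) + (1/4)·log₂(1/4)]
  = 0.3750 + 0.5218 + 0.4528 + 0.5000
  = 1.8496 bits

I(P;Q) = H(P) + H(Q) - H(P,Q)
  = 0.9887 + 0.8960 - 1.8496
  = 0.0351 bits

I(P;Q) = 0.0351 bits > I(X;Y) = 0.0000 bits, so (P, Q) has the higher mutual information (stronger dependence).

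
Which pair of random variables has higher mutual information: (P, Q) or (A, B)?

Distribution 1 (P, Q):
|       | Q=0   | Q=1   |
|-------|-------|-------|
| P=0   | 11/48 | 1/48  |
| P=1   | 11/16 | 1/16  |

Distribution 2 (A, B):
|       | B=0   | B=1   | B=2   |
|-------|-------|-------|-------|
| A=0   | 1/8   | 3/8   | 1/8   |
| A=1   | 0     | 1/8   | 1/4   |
Distribution 1 (P, Q):
Marginal P(P) (row sums):
  P(P=0) = 11/48 + 1/48 = 1/4
  P(P=1) = 11/16 + 1/16 = 3/4
Marginal P(Q) (column sums):
  P(Q=0) = 11/48 + 11/16 = 11/12
  P(Q=1) = 1/48 + 1/16 = 1/12

H(P) = -[(1/4)·log₂(1/4) + (3/4)·log₂(3/4)]
  = 0.5000 + 0.3113
  = 0.8113 bits
H(Q) = -[(11/12)·log₂(11/12) + (1/12)·log₂(1/12)]
  = 0.1151 + 0.2987
  = 0.4138 bits
H(P,Q) = -[(11/48)·log₂(11/48) + (1/48)·log₂(1/48) + (11/16)·log₂(11/16) + (1/16)·log₂(1/16)]
  = 0.4871 + 0.1164 + 0.3716 + 0.2500
  = 1.2251 bits

I(P;Q) = H(P) + H(Q) - H(P,Q)
  = 0.8113 + 0.4138 - 1.2251
  = 0.0000 bits

Distribution 2 (A, B):
Marginal P(A) (row sums):
  P(A=0) = 1/8 + 3/8 + 1/8 = 5/8
  P(A=1) = 0 + 1/8 + 1/4 = 3/8
Marginal P(B) (column sums):
  P(B=0) = 1/8 + 0 = 1/8
  P(B=1) = 3/8 + 1/8 = 1/2
  P(B=2) = 1/8 + 1/4 = 3/8

H(A) = -[(5/8)·log₂(5/8) + (3/8)·log₂(3/8)]
  = 0.4238 + 0.5306
  = 0.9544 bits
H(B) = -[(1/8)·log₂(1/8) + (1/2)·log₂(1/2) + (3/8)·log₂(3/8)]
  = 0.3750 + 0.5000 + 0.5306
  = 1.4056 bits
H(A,B) = -[(1/8)·log₂(1/8) + (3/8)·log₂(3/8) + (1/8)·log₂(1/8) + (1/8)·log₂(1/8) + (1/4)·log₂(1/4)]
  = 0.3750 + 0.5306 + 0.3750 + 0.3750 + 0.5000
  = 2.1556 bits

I(A;B) = H(A) + H(B) - H(A,B)
  = 0.9544 + 1.4056 - 2.1556
  = 0.2044 bits

I(A;B) = 0.2044 bits > I(P;Q) = 0.0000 bits, so (A, B) has the higher mutual information (stronger dependence).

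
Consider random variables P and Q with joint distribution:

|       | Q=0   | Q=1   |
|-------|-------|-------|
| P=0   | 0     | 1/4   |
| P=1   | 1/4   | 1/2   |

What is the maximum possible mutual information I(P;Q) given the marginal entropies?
The upper bound on mutual information is I(P;Q) ≤ min(H(P), H(Q)).

Marginal P(P) (row sums):
  P(P=0) = 0 + 1/4 = 1/4
  P(P=1) = 1/4 + 1/2 = 3/4
Marginal P(Q) (column sums):
  P(Q=0) = 0 + 1/4 = 1/4
  P(Q=1) = 1/4 + 1/2 = 3/4

H(P) = -[(1/4)·log₂(1/4) + (3/4)·log₂(3/4)]
  = 0.5000 + 0.3113
  = 0.8113 bits
H(Q) = -[(1/4)·log₂(1/4) + (3/4)·log₂(3/4)]
  = 0.5000 + 0.3113
  = 0.8113 bits

Maximum possible I(P;Q) = min(0.8113, 0.8113) = 0.8113 bits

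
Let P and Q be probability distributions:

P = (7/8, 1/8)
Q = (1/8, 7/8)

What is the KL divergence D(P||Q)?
D(P||Q) = Σ P(i) log₂(P(i)/Q(i))
  i=0: (7/8) × log₂((7/8)/(1/8)) = (7/8) × log₂(7) = 2.4564
  i=1: (1/8) × log₂((1/8)/(7/8)) = (1/8) × log₂(1/7) = -0.3509
D(P||Q) = 2.4564 - 0.3509
  = 2.1055 bits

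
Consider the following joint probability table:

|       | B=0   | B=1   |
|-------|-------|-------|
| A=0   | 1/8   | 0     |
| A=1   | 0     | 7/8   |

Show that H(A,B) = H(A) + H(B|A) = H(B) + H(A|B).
Marginal P(A) (row sums):
  P(A=0) = 1/8 + 0 = 1/8
  P(A=1) = 0 + 7/8 = 7/8
Marginal P(B) (column sums):
  P(B=0) = 1/8 + 0 = 1/8
  P(B=1) = 0 + 7/8 = 7/8

Decomposition 1: H(A) + H(B|A)
H(A) = -[(1/8)·log₂(1/8) + (7/8)·log₂(7/8)]
  = 0.3750 + 0.1686
  = 0.5436 bits
H(B|A) = -Σ P(A,B)·log₂ P(B|A), where P(B|A) = P(A,B) / P(A)
  (cells with P(A,B) = 0 contribute 0)
  (A=0,B=0): P(B|A) = (1/8)/(1/8) = 1;  -(1/8)·log₂(1) = 0.0000
  (A=1,B=1): P(B|A) = (7/8)/(7/8) = 1;  -(7/8)·log₂(1) = 0.0000
H(B|A) = 0.0000 + 0.0000
  = 0.0000 bits
H(A) + H(B|A) = 0.5436 + 0.0000 = 0.5436 bits

Decomposition 2: H(B) + H(A|B)
H(B) = -[(1/8)·log₂(1/8) + (7/8)·log₂(7/8)]
  = 0.3750 + 0.1686
  = 0.5436 bits
H(A|B) = -Σ P(A,B)·log₂ P(A|B), where P(A|B) = P(A,B) / P(B)
  (cells with P(A,B) = 0 contribute 0)
  (A=0,B=0): P(A|B) = (1/8)/(1/8) = 1;  -(1/8)·log₂(1) = 0.0000
  (A=1,B=1): P(A|B) = (7/8)/(7/8) = 1;  -(7/8)·log₂(1) = 0.0000
H(A|B) = 0.0000 + 0.0000
  = 0.0000 bits
H(B) + H(A|B) = 0.5436 + 0.0000 = 0.5436 bits

Direct computation of the joint entropy:
H(A,B) = -[(1/8)·log₂(1/8) + (7/8)·log₂(7/8)]
  = 0.3750 + 0.1686
  = 0.5436 bits

All three agree: H(A,B) = 0.5436 bits ✓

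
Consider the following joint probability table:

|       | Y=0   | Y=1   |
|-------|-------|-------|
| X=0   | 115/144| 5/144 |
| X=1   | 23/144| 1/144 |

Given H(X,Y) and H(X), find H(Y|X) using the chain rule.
From the chain rule: H(X,Y) = H(X) + H(Y|X)
Therefore: H(Y|X) = H(X,Y) - H(X)

H(X,Y) = -[(115/144)·log₂(115/144) + (5/144)·log₂(5/144) + (23/144)·log₂(23/144) + (1/144)·log₂(1/144)]
  = 0.2591 + 0.1683 + 0.4227 + 0.0498
  = 0.8999 bits
Marginal P(X) (row sums):
  P(X=0) = 115/144 + 5/144 = 5/6
  P(X=1) = 23/144 + 1/144 = 1/6
H(X) = -[(5/6)·log₂(5/6) + (1/6)·log₂(1/6)]
  = 0.2192 + 0.4308
  = 0.6500 bits

H(Y|X) = 0.8999 - 0.6500 = 0.2499 bits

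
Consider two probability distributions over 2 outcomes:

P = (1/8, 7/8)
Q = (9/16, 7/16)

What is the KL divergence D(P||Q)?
D(P||Q) = Σ P(i) log₂(P(i)/Q(i))
  i=0: (1/8) × log₂((1/8)/(9/16)) = (1/8) × log₂(2/9) = -0.2712
  i=1: (7/8) × log₂((7/8)/(7/16)) = (7/8) × log₂(2) = 0.8750
D(P||Q) = -0.2712 + 0.8750
  = 0.6038 bits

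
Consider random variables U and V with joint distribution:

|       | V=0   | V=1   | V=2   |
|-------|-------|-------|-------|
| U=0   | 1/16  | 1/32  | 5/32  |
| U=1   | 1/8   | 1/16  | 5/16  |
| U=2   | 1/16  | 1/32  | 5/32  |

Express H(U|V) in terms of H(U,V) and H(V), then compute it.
H(U|V) = H(U,V) - H(V)

Marginal P(V) (column sums):
  P(V=0) = 1/16 + 1/8 + 1/16 = 1/4
  P(V=1) = 1/32 + 1/16 + 1/32 = 1/8
  P(V=2) = 5/32 + 5/16 + 5/32 = 5/8

H(U,V) = -[(1/16)·log₂(1/16) + (1/32)·log₂(1/32) + (5/32)·log₂(5/32) + (1/8)·log₂(1/8) + (1/16)·log₂(1/16) + (5/16)·log₂(5/16) + (1/16)·log₂(1/16) + (1/32)·log₂(1/32) + (5/32)·log₂(5/32)]
  = 0.2500 + 0.1563 + 0.4184 + 0.3750 + 0.2500 + 0.5244 + 0.2500 + 0.1563 + 0.4184
  = 2.7988 bits
H(V) = -[(1/4)·log₂(1/4) + (1/8)·log₂(1/8) + (5/8)·log₂(5/8)]
  = 0.5000 + 0.3750 + 0.4238
  = 1.2988 bits

H(U|V) = 2.7988 - 1.2988 = 1.5000 bits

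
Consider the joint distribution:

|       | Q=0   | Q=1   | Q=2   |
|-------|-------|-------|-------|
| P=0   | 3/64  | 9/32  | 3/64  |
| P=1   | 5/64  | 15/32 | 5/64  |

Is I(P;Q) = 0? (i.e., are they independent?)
Marginal P(P) (row sums):
  P(P=0) = 3/64 + 9/32 + 3/64 = 3/8
  P(P=1) = 5/64 + 15/32 + 5/64 = 5/8
Marginal P(Q) (column sums):
  P(Q=0) = 3/64 + 5/64 = 1/8
  P(Q=1) = 9/32 + 15/32 = 3/4
  P(Q=2) = 3/64 + 5/64 = 1/8

P and Q are independent iff P(P=i,Q=j) = P(P=i)·P(Q=j) for every cell.
  P(P=0)·P(Q=0) = 3/8 × 1/8 = 3/64 = P(P=0,Q=0) ✓
  P(P=0)·P(Q=1) = 3/8 × 3/4 = 9/32 = P(P=0,Q=1) ✓
  P(P=0)·P(Q=2) = 3/8 × 1/8 = 3/64 = P(P=0,Q=2) ✓
  P(P=1)·P(Q=0) = 5/8 × 1/8 = 5/64 = P(P=1,Q=0) ✓
  P(P=1)·P(Q=1) = 5/8 × 3/4 = 15/32 = P(P=1,Q=1) ✓
  P(P=1)·P(Q=2) = 5/8 × 1/8 = 5/64 = P(P=1,Q=2) ✓

Yes, P and Q are independent: every cell factors, so I(P;Q) = 0 bits.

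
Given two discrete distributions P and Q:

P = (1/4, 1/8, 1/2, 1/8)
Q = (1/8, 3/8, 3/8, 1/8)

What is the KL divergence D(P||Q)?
D(P||Q) = Σ P(i) log₂(P(i)/Q(i))
  i=0: (1/4) × log₂((1/4)/(1/8)) = (1/4) × log₂(2) = 0.2500
  i=1: (1/8) × log₂((1/8)/(3/8)) = (1/8) × log₂(1/3) = -0.1981
  i=2: (1/2) × log₂((1/2)/(3/8)) = (1/2) × log₂(4/3) = 0.2075
  i=3: (1/8) × log₂((1/8)/(1/8)) = (1/8) × log₂(1) = 0.0000
D(P||Q) = 0.2500 - 0.1981 + 0.2075 + 0.0000
  = 0.2594 bits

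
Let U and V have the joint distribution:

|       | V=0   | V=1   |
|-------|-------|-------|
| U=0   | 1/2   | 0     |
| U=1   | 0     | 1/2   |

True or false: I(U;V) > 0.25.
Marginal P(U) (row sums):
  P(U=0) = 1/2 + 0 = 1/2
  P(U=1) = 0 + 1/2 = 1/2
Marginal P(V) (column sums):
  P(V=0) = 1/2 + 0 = 1/2
  P(V=1) = 0 + 1/2 = 1/2

H(U) = -[(1/2)·log₂(1/2) + (1/2)·log₂(1/2)]
  = 0.5000 + 0.5000
  = 1.0000 bits
H(V) = -[(1/2)·log₂(1/2) + (1/2)·log₂(1/2)]
  = 0.5000 + 0.5000
  = 1.0000 bits
H(U,V) = -[(1/2)·log₂(1/2) + (1/2)·log₂(1/2)]
  = 0.5000 + 0.5000
  = 1.0000 bits

I(U;V) = H(U) + H(V) - H(U,V)
  = 1.0000 + 1.0000 - 1.0000
  = 1.0000 bits

True. I(U;V) = 1.0000 bits, which is > 0.25 bits.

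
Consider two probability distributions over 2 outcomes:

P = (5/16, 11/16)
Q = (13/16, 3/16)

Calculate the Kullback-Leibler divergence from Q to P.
D(P||Q) = Σ P(i) log₂(P(i)/Q(i))
  i=0: (5/16) × log₂((5/16)/(13/16)) = (5/16) × log₂(5/13) = -0.4308
  i=1: (11/16) × log₂((11/16)/(3/16)) = (11/16) × log₂(11/3) = 1.2887
D(P||Q) = -0.4308 + 1.2887
  = 0.8579 bits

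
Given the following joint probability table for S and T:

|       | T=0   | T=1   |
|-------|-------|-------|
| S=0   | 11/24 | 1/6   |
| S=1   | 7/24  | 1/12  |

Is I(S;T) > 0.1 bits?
Marginal P(S) (row sums):
  P(S=0) = 11/24 + 1/6 = 5/8
  P(S=1) = 7/24 + 1/12 = 3/8
Marginal P(T) (column sums):
  P(T=0) = 11/24 + 7/24 = 3/4
  P(T=1) = 1/6 + 1/12 = 1/4

H(S) = -[(5/8)·log₂(5/8) + (3/8)·log₂(3/8)]
  = 0.4238 + 0.5306
  = 0.9544 bits
H(T) = -[(3/4)·log₂(3/4) + (1/4)·log₂(1/4)]
  = 0.3113 + 0.5000
  = 0.8113 bits
H(S,T) = -[(11/24)·log₂(11/24) + (1/6)·log₂(1/6) + (7/24)·log₂(7/24) + (1/12)·log₂(1/12)]
  = 0.5159 + 0.4308 + 0.5185 + 0.2987
  = 1.7639 bits

I(S;T) = H(S) + H(T) - H(S,T)
  = 0.9544 + 0.8113 - 1.7639
  = 0.0018 bits

No. I(S;T) = 0.0018 bits, which is ≤ 0.1 bits.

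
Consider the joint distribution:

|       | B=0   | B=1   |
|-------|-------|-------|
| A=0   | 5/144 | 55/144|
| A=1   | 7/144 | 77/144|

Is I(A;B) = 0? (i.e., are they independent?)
Marginal P(A) (row sums):
  P(A=0) = 5/144 + 55/144 = 5/12
  P(A=1) = 7/144 + 77/144 = 7/12
Marginal P(B) (column sums):
  P(B=0) = 5/144 + 7/144 = 1/12
  P(B=1) = 55/144 + 77/144 = 11/12

A and B are independent iff P(A=i,B=j) = P(A=i)·P(B=j) for every cell.
  P(A=0)·P(B=0) = 5/12 × 1/12 = 5/144 = P(A=0,B=0) ✓
  P(A=0)·P(B=1) = 5/12 × 11/12 = 55/144 = P(A=0,B=1) ✓
  P(A=1)·P(B=0) = 7/12 × 1/12 = 7/144 = P(A=1,B=0) ✓
  P(A=1)·P(B=1) = 7/12 × 11/12 = 77/144 = P(A=1,B=1) ✓

Yes, A and B are independent: every cell factors, so I(A;B) = 0 bits.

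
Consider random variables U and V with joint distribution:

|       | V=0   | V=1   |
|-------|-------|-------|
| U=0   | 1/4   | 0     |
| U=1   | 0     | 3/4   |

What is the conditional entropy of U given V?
Marginal P(V) (column sums):
  P(V=0) = 1/4 + 0 = 1/4
  P(V=1) = 0 + 3/4 = 3/4

H(U|V) = -Σ P(U,V)·log₂ P(U|V), where P(U|V) = P(U,V) / P(V)
  (cells with P(U,V) = 0 contribute 0)
  (U=0,V=0): P(U|V) = (1/4)/(1/4) = 1;  -(1/4)·log₂(1) = 0.0000
  (U=1,V=1): P(U|V) = (3/4)/(3/4) = 1;  -(3/4)·log₂(1) = 0.0000
H(U|V) = 0.0000 + 0.0000
  = 0.0000 bits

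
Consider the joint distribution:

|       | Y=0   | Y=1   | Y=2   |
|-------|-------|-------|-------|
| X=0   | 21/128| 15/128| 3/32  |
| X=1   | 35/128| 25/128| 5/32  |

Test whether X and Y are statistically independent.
Marginal P(X) (row sums):
  P(X=0) = 21/128 + 15/128 + 3/32 = 3/8
  P(X=1) = 35/128 + 25/128 + 5/32 = 5/8
Marginal P(Y) (column sums):
  P(Y=0) = 21/128 + 35/128 = 7/16
  P(Y=1) = 15/128 + 25/128 = 5/16
  P(Y=2) = 3/32 + 5/32 = 1/4

X and Y are independent iff P(X=i,Y=j) = P(X=i)·P(Y=j) for every cell.
  P(X=0)·P(Y=0) = 3/8 × 7/16 = 21/128 = P(X=0,Y=0) ✓
  P(X=0)·P(Y=1) = 3/8 × 5/16 = 15/128 = P(X=0,Y=1) ✓
  P(X=0)·P(Y=2) = 3/8 × 1/4 = 3/32 = P(X=0,Y=2) ✓
  P(X=1)·P(Y=0) = 5/8 × 7/16 = 35/128 = P(X=1,Y=0) ✓
  P(X=1)·P(Y=1) = 5/8 × 5/16 = 25/128 = P(X=1,Y=1) ✓
  P(X=1)·P(Y=2) = 5/8 × 1/4 = 5/32 = P(X=1,Y=2) ✓

Yes, X and Y are independent: every cell factors, so I(X;Y) = 0 bits.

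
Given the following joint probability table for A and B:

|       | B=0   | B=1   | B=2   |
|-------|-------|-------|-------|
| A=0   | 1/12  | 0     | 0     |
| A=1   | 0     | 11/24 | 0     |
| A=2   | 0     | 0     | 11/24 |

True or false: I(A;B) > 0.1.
Marginal P(A) (row sums):
  P(A=0) = 1/12 + 0 + 0 = 1/12
  P(A=1) = 0 + 11/24 + 0 = 11/24
  P(A=2) = 0 + 0 + 11/24 = 11/24
Marginal P(B) (column sums):
  P(B=0) = 1/12 + 0 + 0 = 1/12
  P(B=1) = 0 + 11/24 + 0 = 11/24
  P(B=2) = 0 + 0 + 11/24 = 11/24

H(A) = -[(1/12)·log₂(1/12) + (11/24)·log₂(11/24) + (11/24)·log₂(11/24)]
  = 0.2987 + 0.5159 + 0.5159
  = 1.3305 bits
H(B) = -[(1/12)·log₂(1/12) + (11/24)·log₂(11/24) + (11/24)·log₂(11/24)]
  = 0.2987 + 0.5159 + 0.5159
  = 1.3305 bits
H(A,B) = -[(1/12)·log₂(1/12) + (11/24)·log₂(11/24) + (11/24)·log₂(11/24)]
  = 0.2987 + 0.5159 + 0.5159
  = 1.3305 bits

I(A;B) = H(A) + H(B) - H(A,B)
  = 1.3305 + 1.3305 - 1.3305
  = 1.3305 bits

True. I(A;B) = 1.3305 bits, which is > 0.1 bits.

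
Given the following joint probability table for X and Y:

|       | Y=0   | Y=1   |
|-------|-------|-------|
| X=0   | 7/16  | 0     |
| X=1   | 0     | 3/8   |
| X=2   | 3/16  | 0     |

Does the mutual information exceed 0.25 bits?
Marginal P(X) (row sums):
  P(X=0) = 7/16 + 0 = 7/16
  P(X=1) = 0 + 3/8 = 3/8
  P(X=2) = 3/16 + 0 = 3/16
Marginal P(Y) (column sums):
  P(Y=0) = 7/16 + 0 + 3/16 = 5/8
  P(Y=1) = 0 + 3/8 + 0 = 3/8

H(X) = -[(7/16)·log₂(7/16) + (3/8)·log₂(3/8) + (3/16)·log₂(3/16)]
  = 0.5218 + 0.5306 + 0.4528
  = 1.5052 bits
H(Y) = -[(5/8)·log₂(5/8) + (3/8)·log₂(3/8)]
  = 0.4238 + 0.5306
  = 0.9544 bits
H(X,Y) = -[(7/16)·log₂(7/16) + (3/8)·log₂(3/8) + (3/16)·log₂(3/16)]
  = 0.5218 + 0.5306 + 0.4528
  = 1.5052 bits

I(X;Y) = H(X) + H(Y) - H(X,Y)
  = 1.5052 + 0.9544 - 1.5052
  = 0.9544 bits

Yes. I(X;Y) = 0.9544 bits, which is > 0.25 bits.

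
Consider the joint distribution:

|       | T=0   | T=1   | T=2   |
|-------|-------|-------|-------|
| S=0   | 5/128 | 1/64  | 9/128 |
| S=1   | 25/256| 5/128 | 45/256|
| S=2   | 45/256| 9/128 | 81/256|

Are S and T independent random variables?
Marginal P(S) (row sums):
  P(S=0) = 5/128 + 1/64 + 9/128 = 1/8
  P(S=1) = 25/256 + 5/128 + 45/256 = 5/16
  P(S=2) = 45/256 + 9/128 + 81/256 = 9/16
Marginal P(T) (column sums):
  P(T=0) = 5/128 + 25/256 + 45/256 = 5/16
  P(T=1) = 1/64 + 5/128 + 9/128 = 1/8
  P(T=2) = 9/128 + 45/256 + 81/256 = 9/16

S and T are independent iff P(S=i,T=j) = P(S=i)·P(T=j) for every cell.
  P(S=0)·P(T=0) = 1/8 × 5/16 = 5/128 = P(S=0,T=0) ✓
  P(S=0)·P(T=1) = 1/8 × 1/8 = 1/64 = P(S=0,T=1) ✓
  P(S=0)·P(T=2) = 1/8 × 9/16 = 9/128 = P(S=0,T=2) ✓
  P(S=1)·P(T=0) = 5/16 × 5/16 = 25/256 = P(S=1,T=0) ✓
  P(S=1)·P(T=1) = 5/16 × 1/8 = 5/128 = P(S=1,T=1) ✓
  P(S=1)·P(T=2) = 5/16 × 9/16 = 45/256 = P(S=1,T=2) ✓
  P(S=2)·P(T=0) = 9/16 × 5/16 = 45/256 = P(S=2,T=0) ✓
  P(S=2)·P(T=1) = 9/16 × 1/8 = 9/128 = P(S=2,T=1) ✓
  P(S=2)·P(T=2) = 9/16 × 9/16 = 81/256 = P(S=2,T=2) ✓

Yes, S and T are independent: every cell factors, so I(S;T) = 0 bits.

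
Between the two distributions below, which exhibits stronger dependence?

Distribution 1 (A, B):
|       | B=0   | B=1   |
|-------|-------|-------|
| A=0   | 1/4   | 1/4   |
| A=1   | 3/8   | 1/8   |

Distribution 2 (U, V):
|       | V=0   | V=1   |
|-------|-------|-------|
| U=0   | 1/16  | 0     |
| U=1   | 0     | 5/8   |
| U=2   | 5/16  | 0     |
Distribution 1 (A, B):
Marginal P(A) (row sums):
  P(A=0) = 1/4 + 1/4 = 1/2
  P(A=1) = 3/8 + 1/8 = 1/2
Marginal P(B) (column sums):
  P(B=0) = 1/4 + 3/8 = 5/8
  P(B=1) = 1/4 + 1/8 = 3/8

H(A) = -[(1/2)·log₂(1/2) + (1/2)·log₂(1/2)]
  = 0.5000 + 0.5000
  = 1.0000 bits
H(B) = -[(5/8)·log₂(5/8) + (3/8)·log₂(3/8)]
  = 0.4238 + 0.5306
  = 0.9544 bits
H(A,B) = -[(1/4)·log₂(1/4) + (1/4)·log₂(1/4) + (3/8)·log₂(3/8) + (1/8)·log₂(1/8)]
  = 0.5000 + 0.5000 + 0.5306 + 0.3750
  = 1.9056 bits

I(A;B) = H(A) + H(B) - H(A,B)
  = 1.0000 + 0.9544 - 1.9056
  = 0.0488 bits

Distribution 2 (U, V):
Marginal P(U) (row sums):
  P(U=0) = 1/16 + 0 = 1/16
  P(U=1) = 0 + 5/8 = 5/8
  P(U=2) = 5/16 + 0 = 5/16
Marginal P(V) (column sums):
  P(V=0) = 1/16 + 0 + 5/16 = 3/8
  P(V=1) = 0 + 5/8 + 0 = 5/8

H(U) = -[(1/16)·log₂(1/16) + (5/8)·log₂(5/8) + (5/16)·log₂(5/16)]
  = 0.2500 + 0.4238 + 0.5244
  = 1.1982 bits
H(V) = -[(3/8)·log₂(3/8) + (5/8)·log₂(5/8)]
  = 0.5306 + 0.4238
  = 0.9544 bits
H(U,V) = -[(1/16)·log₂(1/16) + (5/8)·log₂(5/8) + (5/16)·log₂(5/16)]
  = 0.2500 + 0.4238 + 0.5244
  = 1.1982 bits

I(U;V) = H(U) + H(V) - H(U,V)
  = 1.1982 + 0.9544 - 1.1982
  = 0.9544 bits

I(U;V) = 0.9544 bits > I(A;B) = 0.0488 bits, so (U, V) has the higher mutual information (stronger dependence).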